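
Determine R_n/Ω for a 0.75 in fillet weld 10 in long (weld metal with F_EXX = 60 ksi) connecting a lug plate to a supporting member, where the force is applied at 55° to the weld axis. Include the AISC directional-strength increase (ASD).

R_n/Ω ≈ 131 kips

t_e = 0.707 × 0.75 = 0.5302 in; A_we = 0.5302 × 10 = 5.303 in².
Directional factor: 1.0 + 0.5 sin^1.5(55°) = 1.371.
F_nw = 0.6 × 60 × 1.371 = 49.35 ksi.
R_n/Ω = (49.35 × 5.303) / 2.0 = 130.8 kips.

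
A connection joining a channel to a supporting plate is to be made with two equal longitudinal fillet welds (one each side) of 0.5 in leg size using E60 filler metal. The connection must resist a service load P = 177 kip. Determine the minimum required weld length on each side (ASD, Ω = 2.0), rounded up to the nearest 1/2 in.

E60XX → F_EXX = 60 ksi.
Throat t_e = 0.707 × 0.5 = 0.3535 in.
r_n/Ω = (0.6 × 60 × 0.3535) / 2.0 = 6.363 kip/in.
L_req = P / (r_n/Ω) = 177 / 6.363 = 27.82 in total.
Per side: 27.82 / 2 = 13.91 in.
Round up → use L = 14 in on each side.

L = 14 in on each side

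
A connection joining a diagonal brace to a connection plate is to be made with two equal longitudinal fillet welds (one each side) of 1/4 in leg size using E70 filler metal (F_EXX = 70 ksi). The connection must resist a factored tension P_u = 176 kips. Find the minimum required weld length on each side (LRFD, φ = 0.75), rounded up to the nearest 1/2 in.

L = 16 in on each side

Throat t_e = 0.707 × 0.25 = 0.1767 in.
φr_n = 0.75 × 0.6 × 70 × 0.1767 = 5.568 kips/in.
L_req = P_u / φr_n = 176 / 5.568 = 31.61 in total.
Per side: 31.61 / 2 = 15.81 in.
Round up → use L = 16 in on each side.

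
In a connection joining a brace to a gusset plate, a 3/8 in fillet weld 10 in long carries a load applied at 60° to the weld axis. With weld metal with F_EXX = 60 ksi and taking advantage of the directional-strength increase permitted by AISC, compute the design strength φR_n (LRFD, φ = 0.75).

t_e = 0.707 × 0.375 = 0.2651 in; A_we = 0.2651 × 10 = 2.651 in².
Directional factor: 1.0 + 0.5 sin^1.5(60°) = 1.403.
F_nw = 0.6 × 60 × 1.403 = 50.51 ksi.
φR_n = 0.75 × 50.51 × 2.651 = 100.4 kip.

φR_n ≈ 100 kip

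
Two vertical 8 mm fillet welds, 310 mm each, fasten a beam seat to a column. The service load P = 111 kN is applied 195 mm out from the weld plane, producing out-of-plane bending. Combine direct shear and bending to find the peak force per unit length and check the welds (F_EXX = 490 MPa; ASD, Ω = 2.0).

L_w = 2 × 310 = 620 mm; section modulus (unit throat) S = 2 × L²/6 = 32030 mm².
Direct shear f_v = P/L_w = 111×10³/620 = 179 N/mm.
Moment M = P × e = 111×10³ × 195 = 21645000 N·mm; bending f_b = M/S = 675.7 N/mm.
f_max = √(f_v² + f_b²) = √(179² + 675.7²) = 699 N/mm.
r_n/Ω = (1/2.0) × 0.6 × 490 × (0.707 × 8) = 831.4 N/mm → adequate.

f_max ≈ 699 N/mm; adequate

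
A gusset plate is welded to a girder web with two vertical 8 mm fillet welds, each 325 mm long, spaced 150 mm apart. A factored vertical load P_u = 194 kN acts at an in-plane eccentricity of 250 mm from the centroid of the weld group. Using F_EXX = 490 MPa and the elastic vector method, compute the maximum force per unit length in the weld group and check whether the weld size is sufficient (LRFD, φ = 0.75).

Total weld length L_w = 650 mm. Treat welds as unit-width lines.
Polar moment about centroid: J = 2[d³/12 + d(b/2)²] = 2[325³/12 + 325×75²] = 9378000 mm³.
Direct shear f_v = P/L_w = 194×10³ / 650 = 298.5 N/mm (vertical).
Torsion M = P·e = 194×10³ × 250 = 48500000 N·mm.
Critical point at (x, y) = (75, 162.5) from centroid. f_tx = M·y/J = 840.4 N/mm; f_ty = M·x/J = 387.9 N/mm.
Resultant f_max = √[f_tx² + (f_v + f_ty)²] = √[840.4² + (298.5 + 387.9)²] = 1085 N/mm.
Capacity per unit length: φr_n = 0.75 × 0.6 × 490 × (0.707 × 8) = 1247 N/mm.
1085 ≤ 1247 → adequate.

f_max ≈ 1090 N/mm; adequate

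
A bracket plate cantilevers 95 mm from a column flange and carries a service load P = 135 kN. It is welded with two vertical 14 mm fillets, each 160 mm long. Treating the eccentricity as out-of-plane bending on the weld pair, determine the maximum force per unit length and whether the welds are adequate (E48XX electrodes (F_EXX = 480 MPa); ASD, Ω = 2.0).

f_max ≈ 1560 N/mm; NOT adequate

L_w = 2 × 160 = 320 mm; section modulus (unit throat) S = 2 × L²/6 = 8533 mm².
Direct shear f_v = P/L_w = 135×10³/320 = 421.9 N/mm.
Moment M = P × e = 135×10³ × 95 = 12825000 N·mm; bending f_b = M/S = 1503 N/mm.
f_max = √(f_v² + f_b²) = √(421.9² + 1503²) = 1561 N/mm.
r_n/Ω = (1/2.0) × 0.6 × 480 × (0.707 × 14) = 1425 N/mm → NOT adequate.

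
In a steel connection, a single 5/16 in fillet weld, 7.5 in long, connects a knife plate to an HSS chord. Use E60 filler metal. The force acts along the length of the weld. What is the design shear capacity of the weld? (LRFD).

φR_n ≈ 44.7 kip

E60XX → F_EXX = 60 ksi.
Effective throat t_e = 0.707 × 0.3125 = 0.2209 in.
Total length L = 7.5 in; A_we = 0.2209 × 7.5 = 1.657 in².
F_nw = 0.6 F_EXX = 0.6 × 60 = 36 ksi.
φR_n = 0.75 × 36 × 1.657 = 44.74 kip.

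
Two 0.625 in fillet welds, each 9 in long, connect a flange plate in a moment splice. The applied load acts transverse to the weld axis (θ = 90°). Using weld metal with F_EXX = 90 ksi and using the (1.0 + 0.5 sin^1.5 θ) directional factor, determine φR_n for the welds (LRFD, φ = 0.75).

φR_n ≈ 483 kips

t_e = 0.707 × 0.625 = 0.4419 in; A_we = 0.4419 × 18 = 7.954 in².
Directional factor: 1.0 + 0.5 sin^1.5(90°) = 1.5.
F_nw = 0.6 × 90 × 1.5 = 81 ksi.
φR_n = 0.75 × 81 × 7.954 = 483.2 kips.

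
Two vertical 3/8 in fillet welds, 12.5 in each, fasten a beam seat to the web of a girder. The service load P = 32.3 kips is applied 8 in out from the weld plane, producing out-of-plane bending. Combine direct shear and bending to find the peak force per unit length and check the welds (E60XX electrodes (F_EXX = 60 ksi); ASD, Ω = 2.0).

L_w = 2 × 12.5 = 25 in; section modulus (unit throat) S = 2 × L²/6 = 52.08 in².
Direct shear f_v = P/L_w = 32.3/25 = 1.292 kip/in.
Moment M = P × e = 32.3 × 8 = 258.4 kip·in; bending f_b = M/S = 4.961 kip/in.
f_max = √(f_v² + f_b²) = √(1.292² + 4.961²) = 5.127 kip/in.
r_n/Ω = (1/2.0) × 0.6 × 60 × (0.707 × 0.375) = 4.772 kip/in → NOT adequate.

f_max ≈ 5.13 kip/in; NOT adequate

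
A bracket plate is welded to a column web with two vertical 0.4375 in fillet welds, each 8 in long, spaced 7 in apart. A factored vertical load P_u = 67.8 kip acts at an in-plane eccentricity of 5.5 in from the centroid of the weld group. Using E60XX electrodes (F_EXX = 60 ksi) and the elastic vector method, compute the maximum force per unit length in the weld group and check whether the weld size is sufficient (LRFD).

f_max ≈ 10.3 kip/in; NOT adequate

Total weld length L_w = 16 in. Treat welds as unit-width lines.
Polar moment about centroid: J = 2[d³/12 + d(b/2)²] = 2[8³/12 + 8×3.5²] = 281.3 in³.
Direct shear f_v = P/L_w = 67.8 / 16 = 4.237 kip/in (vertical).
Torsion M = P·e = 67.8 × 5.5 = 372.9 kip·in.
Critical point at (x, y) = (3.5, 4) from centroid. f_tx = M·y/J = 5.302 kip/in; f_ty = M·x/J = 4.639 kip/in.
Resultant f_max = √[f_tx² + (f_v + f_ty)²] = √[5.302² + (4.237 + 4.639)²] = 10.34 kip/in.
Capacity per unit length: φr_n = 0.75 × 0.6 × 60 × (0.707 × 0.4375) = 8.351 kip/in.
10.34 > 8.351 → NOT adequate.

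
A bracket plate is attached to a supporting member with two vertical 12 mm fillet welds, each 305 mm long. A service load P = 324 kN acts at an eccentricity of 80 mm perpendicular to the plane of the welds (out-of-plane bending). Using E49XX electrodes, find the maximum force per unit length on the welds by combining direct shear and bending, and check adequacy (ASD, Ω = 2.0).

f_max ≈ 990 N/mm; adequate

E49XX → F_EXX = 490 MPa.
L_w = 2 × 305 = 610 mm; section modulus (unit throat) S = 2 × L²/6 = 31010 mm².
Direct shear f_v = P/L_w = 324×10³/610 = 531.1 N/mm.
Moment M = P × e = 324×10³ × 80 = 25920000 N·mm; bending f_b = M/S = 835.9 N/mm.
f_max = √(f_v² + f_b²) = √(531.1² + 835.9²) = 990.4 N/mm.
r_n/Ω = (1/2.0) × 0.6 × 490 × (0.707 × 12) = 1247 N/mm → adequate.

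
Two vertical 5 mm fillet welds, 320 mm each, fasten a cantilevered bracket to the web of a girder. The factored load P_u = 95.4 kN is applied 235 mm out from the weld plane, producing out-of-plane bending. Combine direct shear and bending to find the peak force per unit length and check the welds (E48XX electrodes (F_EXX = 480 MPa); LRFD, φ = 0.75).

f_max ≈ 674 N/mm; adequate

L_w = 2 × 320 = 640 mm; section modulus (unit throat) S = 2 × L²/6 = 34130 mm².
Direct shear f_v = P/L_w = 95.4×10³/640 = 149.1 N/mm.
Moment M = P × e = 95.4×10³ × 235 = 22419000 N·mm; bending f_b = M/S = 656.8 N/mm.
f_max = √(f_v² + f_b²) = √(149.1² + 656.8²) = 673.5 N/mm.
φr_n = 0.75 × 0.6 × 480 × (0.707 × 5) = 763.6 N/mm → adequate.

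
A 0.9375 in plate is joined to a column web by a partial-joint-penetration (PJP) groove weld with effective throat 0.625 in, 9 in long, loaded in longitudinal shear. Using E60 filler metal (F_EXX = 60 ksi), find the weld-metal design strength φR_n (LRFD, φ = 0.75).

φR_n ≈ 152 kip

Effective throat (given) t_e = 0.625 in.
A_we = 0.625 × 9 = 5.625 in².
F_nw = 0.6 F_EXX = 36 ksi.
φR_n = 0.75 × 36 × 5.625 = 151.9 kip.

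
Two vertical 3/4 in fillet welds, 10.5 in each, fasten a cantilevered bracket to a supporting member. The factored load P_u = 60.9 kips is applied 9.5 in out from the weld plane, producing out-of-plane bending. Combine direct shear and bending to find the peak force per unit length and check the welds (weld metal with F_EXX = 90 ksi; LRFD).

f_max ≈ 16 kip/in; adequate

L_w = 2 × 10.5 = 21 in; section modulus (unit throat) S = 2 × L²/6 = 36.75 in².
Direct shear f_v = P/L_w = 60.9/21 = 2.9 kip/in.
Moment M = P × e = 60.9 × 9.5 = 578.55 kip·in; bending f_b = M/S = 15.74 kip/in.
f_max = √(f_v² + f_b²) = √(2.9² + 15.74²) = 16.01 kip/in.
φr_n = 0.75 × 0.6 × 90 × (0.707 × 0.75) = 21.48 kip/in → adequate.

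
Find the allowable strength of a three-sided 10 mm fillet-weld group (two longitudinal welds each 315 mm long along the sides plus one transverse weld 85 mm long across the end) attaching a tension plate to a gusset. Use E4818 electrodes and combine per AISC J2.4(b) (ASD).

E48XX → F_EXX = 480 MPa.
t_e = 0.707 × 10 = 7.07 mm.
R_nwl = 0.6 × 480 × 7.07 × 630 × 10⁻³ = 1283 kN (longitudinal, 2 welds).
R_nwt = 0.6 × 480 × 7.07 × 85 × 10⁻³ = 173.1 kN (transverse, base value).
(i) R_nwl + R_nwt = 1456 kN; (ii) 0.85 R_nwl + 1.5 R_nwt = 1350 kN.
R_n = max = 1456 kN [governs: (i)]; R_n/Ω = 727.9 kN.

R_n/Ω ≈ 728 kN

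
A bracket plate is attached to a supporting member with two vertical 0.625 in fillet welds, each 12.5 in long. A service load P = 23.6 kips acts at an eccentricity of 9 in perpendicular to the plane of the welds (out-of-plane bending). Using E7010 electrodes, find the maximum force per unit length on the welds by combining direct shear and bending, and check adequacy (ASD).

f_max ≈ 4.19 kip/in; adequate

E70XX → F_EXX = 70 ksi.
L_w = 2 × 12.5 = 25 in; section modulus (unit throat) S = 2 × L²/6 = 52.08 in².
Direct shear f_v = P/L_w = 23.6/25 = 0.944 kip/in.
Moment M = P × e = 23.6 × 9 = 212.4 kip·in; bending f_b = M/S = 4.078 kip/in.
f_max = √(f_v² + f_b²) = √(0.944² + 4.078²) = 4.186 kip/in.
r_n/Ω = (1/2.0) × 0.6 × 70 × (0.707 × 0.625) = 9.279 kip/in → adequate.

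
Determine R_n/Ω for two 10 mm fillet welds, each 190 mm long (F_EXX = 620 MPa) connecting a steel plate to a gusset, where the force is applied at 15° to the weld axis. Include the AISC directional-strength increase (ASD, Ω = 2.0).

R_n/Ω ≈ 533 kN

t_e = 0.707 × 10 = 7.07 mm; A_we = 7.07 × 380 = 2687 mm².
Directional factor: 1.0 + 0.5 sin^1.5(15°) = 1.066.
F_nw = 0.6 × 620 × 1.066 = 396.5 MPa.
R_n/Ω = (396.5 × 2687) / 2.0 × 10⁻³ = 532.6 kN.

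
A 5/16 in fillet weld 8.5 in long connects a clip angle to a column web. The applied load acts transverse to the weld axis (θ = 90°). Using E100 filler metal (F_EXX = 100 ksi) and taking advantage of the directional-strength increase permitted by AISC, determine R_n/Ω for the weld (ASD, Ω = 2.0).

t_e = 0.707 × 0.3125 = 0.2209 in; A_we = 0.2209 × 8.5 = 1.878 in².
Directional factor: 1.0 + 0.5 sin^1.5(90°) = 1.5.
F_nw = 0.6 × 100 × 1.5 = 90 ksi.
R_n/Ω = (90 × 1.878) / 2.0 = 84.51 kips.

R_n/Ω ≈ 84.5 kips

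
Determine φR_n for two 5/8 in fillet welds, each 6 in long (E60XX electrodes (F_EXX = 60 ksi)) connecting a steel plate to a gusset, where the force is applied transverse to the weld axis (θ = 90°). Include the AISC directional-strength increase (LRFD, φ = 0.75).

t_e = 0.707 × 0.625 = 0.4419 in; A_we = 0.4419 × 12 = 5.302 in².
Directional factor: 1.0 + 0.5 sin^1.5(90°) = 1.5.
F_nw = 0.6 × 60 × 1.5 = 54 ksi.
φR_n = 0.75 × 54 × 5.302 = 214.8 kips.

φR_n ≈ 215 kips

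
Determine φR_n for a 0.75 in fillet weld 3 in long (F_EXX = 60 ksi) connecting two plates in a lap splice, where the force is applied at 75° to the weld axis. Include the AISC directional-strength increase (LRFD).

φR_n ≈ 63.3 kip

t_e = 0.707 × 0.75 = 0.5302 in; A_we = 0.5302 × 3 = 1.591 in².
Directional factor: 1.0 + 0.5 sin^1.5(75°) = 1.475.
F_nw = 0.6 × 60 × 1.475 = 53.09 ksi.
φR_n = 0.75 × 53.09 × 1.591 = 63.34 kip.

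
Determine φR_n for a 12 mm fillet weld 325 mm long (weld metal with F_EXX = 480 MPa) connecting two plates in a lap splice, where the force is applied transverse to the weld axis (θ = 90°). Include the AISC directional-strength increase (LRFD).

t_e = 0.707 × 12 = 8.484 mm; A_we = 8.484 × 325 = 2757 mm².
Directional factor: 1.0 + 0.5 sin^1.5(90°) = 1.5.
F_nw = 0.6 × 480 × 1.5 = 432 MPa.
φR_n = 0.75 × 432 × 2757 × 10⁻³ = 893.4 kN.

φR_n ≈ 893 kN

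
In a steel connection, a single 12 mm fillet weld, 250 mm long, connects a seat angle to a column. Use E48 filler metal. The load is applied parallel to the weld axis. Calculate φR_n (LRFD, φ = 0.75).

φR_n ≈ 458 kN

E48XX → F_EXX = 480 MPa.
Effective throat t_e = 0.707 × 12 = 8.484 mm.
Total length L = 250 mm; A_we = 8.484 × 250 = 2121 mm².
F_nw = 0.6 F_EXX = 0.6 × 480 = 288 MPa.
φR_n = 0.75 × 288 × 2121 × 10⁻³ = 458.1 kN.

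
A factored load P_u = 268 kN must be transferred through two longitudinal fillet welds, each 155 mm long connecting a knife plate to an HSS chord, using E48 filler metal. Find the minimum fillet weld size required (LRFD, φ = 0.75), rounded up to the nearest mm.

E48XX → F_EXX = 480 MPa.
Total weld length L = 310 mm.
Required throat t_e = P_u / (φ × 0.6 F_EXX × L) = 268 / (0.75 × 0.6 × 480 × 310 × 10⁻³) = 4.002 mm.
Required leg w = t_e / 0.707 = 5.661 mm → use 6 mm.

w = 6 mm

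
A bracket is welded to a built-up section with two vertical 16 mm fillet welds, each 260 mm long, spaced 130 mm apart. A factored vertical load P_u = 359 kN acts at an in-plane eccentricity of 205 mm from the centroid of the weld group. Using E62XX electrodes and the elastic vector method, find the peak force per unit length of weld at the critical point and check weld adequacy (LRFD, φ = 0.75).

E62XX → F_EXX = 620 MPa.
Total weld length L_w = 520 mm. Treat welds as unit-width lines.
Polar moment about centroid: J = 2[d³/12 + d(b/2)²] = 2[260³/12 + 260×65²] = 5126000 mm³.
Direct shear f_v = P/L_w = 359×10³ / 520 = 690.4 N/mm (vertical).
Torsion M = P·e = 359×10³ × 205 = 73595000 N·mm.
Critical point at (x, y) = (65, 130) from centroid. f_tx = M·y/J = 1866 N/mm; f_ty = M·x/J = 933.2 N/mm.
Resultant f_max = √[f_tx² + (f_v + f_ty)²] = √[1866² + (690.4 + 933.2)²] = 2474 N/mm.
Capacity per unit length: φr_n = 0.75 × 0.6 × 620 × (0.707 × 16) = 3156 N/mm.
2474 ≤ 3156 → adequate.

f_max ≈ 2470 N/mm; adequate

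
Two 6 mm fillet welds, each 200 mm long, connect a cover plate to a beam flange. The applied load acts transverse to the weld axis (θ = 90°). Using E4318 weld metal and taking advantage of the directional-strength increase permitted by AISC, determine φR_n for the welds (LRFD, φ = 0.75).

φR_n ≈ 492 kN

E43XX → F_EXX = 430 MPa.
t_e = 0.707 × 6 = 4.242 mm; A_we = 4.242 × 400 = 1697 mm².
Directional factor: 1.0 + 0.5 sin^1.5(90°) = 1.5.
F_nw = 0.6 × 430 × 1.5 = 387 MPa.
φR_n = 0.75 × 387 × 1697 × 10⁻³ = 492.5 kN.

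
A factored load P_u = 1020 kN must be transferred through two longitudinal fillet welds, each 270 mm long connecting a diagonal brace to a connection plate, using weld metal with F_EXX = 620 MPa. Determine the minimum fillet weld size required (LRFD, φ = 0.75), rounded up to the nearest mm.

w = 10 mm

Total weld length L = 540 mm.
Required throat t_e = P_u / (φ × 0.6 F_EXX × L) = 1020 / (0.75 × 0.6 × 620 × 540 × 10⁻³) = 6.77 mm.
Required leg w = t_e / 0.707 = 9.576 mm → use 10 mm.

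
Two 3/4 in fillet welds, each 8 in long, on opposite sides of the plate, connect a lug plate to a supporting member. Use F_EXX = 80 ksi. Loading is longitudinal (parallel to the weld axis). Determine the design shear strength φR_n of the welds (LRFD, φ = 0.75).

Effective throat t_e = 0.707 × 0.75 = 0.5302 in.
Total length L = 16 in; A_we = 0.5302 × 16 = 8.484 in².
F_nw = 0.6 F_EXX = 0.6 × 80 = 48 ksi.
φR_n = 0.75 × 48 × 8.484 = 305.4 kips.

φR_n ≈ 305 kips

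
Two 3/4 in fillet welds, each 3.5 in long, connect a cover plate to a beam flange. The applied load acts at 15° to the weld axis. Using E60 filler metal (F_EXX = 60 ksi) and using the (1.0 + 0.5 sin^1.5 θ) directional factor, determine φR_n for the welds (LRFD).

t_e = 0.707 × 0.75 = 0.5302 in; A_we = 0.5302 × 7 = 3.712 in².
Directional factor: 1.0 + 0.5 sin^1.5(15°) = 1.066.
F_nw = 0.6 × 60 × 1.066 = 38.37 ksi.
φR_n = 0.75 × 38.37 × 3.712 = 106.8 kip.

φR_n ≈ 107 kip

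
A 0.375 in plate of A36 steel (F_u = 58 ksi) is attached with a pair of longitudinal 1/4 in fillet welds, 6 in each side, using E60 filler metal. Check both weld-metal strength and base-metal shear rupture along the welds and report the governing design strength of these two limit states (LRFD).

φR_n ≈ 57.3 kip (weld metal governs)

E60XX → F_EXX = 60 ksi.
t_e = 0.707 × 0.25 = 0.1767 in; L = 12 in.
Weld metal: φR_n = 0.75 × 0.6 × 60 × 0.1767 × 12 = 57.27 kip.
Base metal (shear rupture): φR_n = 0.75 × 0.6 × 58 × 0.375 × 12 = 117.4 kip.
Governing: weld metal.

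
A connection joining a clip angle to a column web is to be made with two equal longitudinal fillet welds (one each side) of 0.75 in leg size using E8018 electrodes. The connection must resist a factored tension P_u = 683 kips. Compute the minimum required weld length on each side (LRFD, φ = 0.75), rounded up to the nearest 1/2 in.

E80XX → F_EXX = 80 ksi.
Throat t_e = 0.707 × 0.75 = 0.5302 in.
φr_n = 0.75 × 0.6 × 80 × 0.5302 = 19.09 kips/in.
L_req = P_u / φr_n = 683 / 19.09 = 35.78 in total.
Per side: 35.78 / 2 = 17.89 in.
Round up → use L = 18 in on each side.

L = 18 in on each side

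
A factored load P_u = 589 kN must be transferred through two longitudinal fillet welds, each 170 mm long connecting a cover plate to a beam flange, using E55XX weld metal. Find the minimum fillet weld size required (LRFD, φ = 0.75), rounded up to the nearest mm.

E55XX → F_EXX = 550 MPa.
Total weld length L = 340 mm.
Required throat t_e = P_u / (φ × 0.6 F_EXX × L) = 589 / (0.75 × 0.6 × 550 × 340 × 10⁻³) = 6.999 mm.
Required leg w = t_e / 0.707 = 9.9 mm → use 10 mm.

w = 10 mm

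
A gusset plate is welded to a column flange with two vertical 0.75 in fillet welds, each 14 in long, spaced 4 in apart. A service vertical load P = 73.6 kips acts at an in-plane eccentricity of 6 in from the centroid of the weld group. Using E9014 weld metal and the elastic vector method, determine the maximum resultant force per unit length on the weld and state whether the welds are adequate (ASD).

f_max ≈ 6.85 kip/in; adequate

E90XX → F_EXX = 90 ksi.
Total weld length L_w = 28 in. Treat welds as unit-width lines.
Polar moment about centroid: J = 2[d³/12 + d(b/2)²] = 2[14³/12 + 14×2²] = 569.3 in³.
Direct shear f_v = P/L_w = 73.6 / 28 = 2.629 kip/in (vertical).
Torsion M = P·e = 73.6 × 6 = 441.6 kip·in.
Critical point at (x, y) = (2, 7) from centroid. f_tx = M·y/J = 5.43 kip/in; f_ty = M·x/J = 1.551 kip/in.
Resultant f_max = √[f_tx² + (f_v + f_ty)²] = √[5.43² + (2.629 + 1.551)²] = 6.852 kip/in.
Capacity per unit length: r_n/Ω = (1/2.0) × 0.6 × 90 × (0.707 × 0.75) = 14.32 kip/in.
6.852 ≤ 14.32 → adequate.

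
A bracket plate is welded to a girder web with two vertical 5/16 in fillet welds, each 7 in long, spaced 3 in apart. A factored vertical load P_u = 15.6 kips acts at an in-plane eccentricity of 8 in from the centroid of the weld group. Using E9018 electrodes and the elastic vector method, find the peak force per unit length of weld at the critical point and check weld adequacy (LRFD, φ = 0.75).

E90XX → F_EXX = 90 ksi.
Total weld length L_w = 14 in. Treat welds as unit-width lines.
Polar moment about centroid: J = 2[d³/12 + d(b/2)²] = 2[7³/12 + 7×1.5²] = 88.67 in³.
Direct shear f_v = P/L_w = 15.6 / 14 = 1.114 kip/in (vertical).
Torsion M = P·e = 15.6 × 8 = 124.8 kip·in.
Critical point at (x, y) = (1.5, 3.5) from centroid. f_tx = M·y/J = 4.926 kip/in; f_ty = M·x/J = 2.111 kip/in.
Resultant f_max = √[f_tx² + (f_v + f_ty)²] = √[4.926² + (1.114 + 2.111)²] = 5.888 kip/in.
Capacity per unit length: φr_n = 0.75 × 0.6 × 90 × (0.707 × 0.3125) = 8.948 kip/in.
5.888 ≤ 8.948 → adequate.

f_max ≈ 5.89 kip/in; adequate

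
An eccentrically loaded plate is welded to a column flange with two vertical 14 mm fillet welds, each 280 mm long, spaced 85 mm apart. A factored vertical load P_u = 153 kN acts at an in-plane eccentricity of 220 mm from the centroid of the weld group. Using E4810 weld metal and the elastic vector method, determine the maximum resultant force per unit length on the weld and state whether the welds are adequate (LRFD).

f_max ≈ 1160 N/mm; adequate

E48XX → F_EXX = 480 MPa.
Total weld length L_w = 560 mm. Treat welds as unit-width lines.
Polar moment about centroid: J = 2[d³/12 + d(b/2)²] = 2[280³/12 + 280×42.5²] = 4670000 mm³.
Direct shear f_v = P/L_w = 153×10³ / 560 = 273.2 N/mm (vertical).
Torsion M = P·e = 153×10³ × 220 = 33660000 N·mm.
Critical point at (x, y) = (42.5, 140) from centroid. f_tx = M·y/J = 1009 N/mm; f_ty = M·x/J = 306.3 N/mm.
Resultant f_max = √[f_tx² + (f_v + f_ty)²] = √[1009² + (273.2 + 306.3)²] = 1164 N/mm.
Capacity per unit length: φr_n = 0.75 × 0.6 × 480 × (0.707 × 14) = 2138 N/mm.
1164 ≤ 2138 → adequate.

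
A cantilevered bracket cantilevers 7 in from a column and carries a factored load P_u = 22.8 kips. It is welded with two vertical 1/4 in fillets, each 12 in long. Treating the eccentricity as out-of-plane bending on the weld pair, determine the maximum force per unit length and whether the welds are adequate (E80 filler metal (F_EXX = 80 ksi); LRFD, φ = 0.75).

f_max ≈ 3.46 kip/in; adequate

L_w = 2 × 12 = 24 in; section modulus (unit throat) S = 2 × L²/6 = 48 in².
Direct shear f_v = P/L_w = 22.8/24 = 0.95 kip/in.
Moment M = P × e = 22.8 × 7 = 159.6 kip·in; bending f_b = M/S = 3.325 kip/in.
f_max = √(f_v² + f_b²) = √(0.95² + 3.325²) = 3.458 kip/in.
φr_n = 0.75 × 0.6 × 80 × (0.707 × 0.25) = 6.363 kip/in → adequate.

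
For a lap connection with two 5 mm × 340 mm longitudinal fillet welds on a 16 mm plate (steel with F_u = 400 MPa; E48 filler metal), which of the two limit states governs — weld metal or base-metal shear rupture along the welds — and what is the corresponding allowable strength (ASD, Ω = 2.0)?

R_n/Ω ≈ 346 kN (weld metal governs)

E48XX → F_EXX = 480 MPa.
t_e = 0.707 × 5 = 3.535 mm; L = 680 mm.
Weld metal: R_n/Ω = (1/2.0) × 0.6 × 480 × 3.535 × 680 × 10⁻³ = 346.1 kN.
Base metal (shear rupture): R_n/Ω = (1/2.0) × 0.6 × 400 × 16 × 680 × 10⁻³ = 1306 kN.
Governing: weld metal.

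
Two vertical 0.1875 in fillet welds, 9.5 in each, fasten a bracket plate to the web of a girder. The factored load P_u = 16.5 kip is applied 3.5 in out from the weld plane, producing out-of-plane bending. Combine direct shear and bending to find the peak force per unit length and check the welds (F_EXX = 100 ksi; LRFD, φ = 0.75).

L_w = 2 × 9.5 = 19 in; section modulus (unit throat) S = 2 × L²/6 = 30.08 in².
Direct shear f_v = P/L_w = 16.5/19 = 0.8684 kip/in.
Moment M = P × e = 16.5 × 3.5 = 57.75 kip·in; bending f_b = M/S = 1.92 kip/in.
f_max = √(f_v² + f_b²) = √(0.8684² + 1.92²) = 2.107 kip/in.
φr_n = 0.75 × 0.6 × 100 × (0.707 × 0.1875) = 5.965 kip/in → adequate.

f_max ≈ 2.11 kip/in; adequate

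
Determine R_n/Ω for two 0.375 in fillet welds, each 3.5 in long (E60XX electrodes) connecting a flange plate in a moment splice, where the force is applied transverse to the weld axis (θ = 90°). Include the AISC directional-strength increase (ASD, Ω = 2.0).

E60XX → F_EXX = 60 ksi.
t_e = 0.707 × 0.375 = 0.2651 in; A_we = 0.2651 × 7 = 1.856 in².
Directional factor: 1.0 + 0.5 sin^1.5(90°) = 1.5.
F_nw = 0.6 × 60 × 1.5 = 54 ksi.
R_n/Ω = (54 × 1.856) / 2.0 = 50.11 kip.

R_n/Ω ≈ 50.1 kip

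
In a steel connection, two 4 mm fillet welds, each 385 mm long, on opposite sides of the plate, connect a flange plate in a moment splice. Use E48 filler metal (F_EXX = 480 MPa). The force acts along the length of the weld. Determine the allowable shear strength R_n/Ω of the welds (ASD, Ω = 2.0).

Effective throat t_e = 0.707 × 4 = 2.828 mm.
Total length L = 770 mm; A_we = 2.828 × 770 = 2178 mm².
F_nw = 0.6 F_EXX = 0.6 × 480 = 288 MPa.
R_n = 288 × 2178 × 10⁻³ = 627.1 kN; R_n/Ω = 627.1/2.0 = 313.6 kN.

R_n/Ω ≈ 314 kN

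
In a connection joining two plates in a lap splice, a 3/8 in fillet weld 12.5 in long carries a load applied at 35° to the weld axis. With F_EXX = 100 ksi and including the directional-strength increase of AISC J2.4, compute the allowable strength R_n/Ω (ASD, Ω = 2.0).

R_n/Ω ≈ 121 kip

t_e = 0.707 × 0.375 = 0.2651 in; A_we = 0.2651 × 12.5 = 3.314 in².
Directional factor: 1.0 + 0.5 sin^1.5(35°) = 1.217.
F_nw = 0.6 × 100 × 1.217 = 73.03 ksi.
R_n/Ω = (73.03 × 3.314) / 2.0 = 121 kip.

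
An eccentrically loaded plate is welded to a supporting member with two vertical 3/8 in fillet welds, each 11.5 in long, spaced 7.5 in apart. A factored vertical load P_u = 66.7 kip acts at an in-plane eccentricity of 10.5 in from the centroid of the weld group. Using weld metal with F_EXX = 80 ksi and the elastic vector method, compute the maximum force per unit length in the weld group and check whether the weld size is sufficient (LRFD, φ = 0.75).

Total weld length L_w = 23 in. Treat welds as unit-width lines.
Polar moment about centroid: J = 2[d³/12 + d(b/2)²] = 2[11.5³/12 + 11.5×3.75²] = 576.9 in³.
Direct shear f_v = P/L_w = 66.7 / 23 = 2.9 kip/in (vertical).
Torsion M = P·e = 66.7 × 10.5 = 700.35 kip·in.
Critical point at (x, y) = (3.75, 5.75) from centroid. f_tx = M·y/J = 6.98 kip/in; f_ty = M·x/J = 4.552 kip/in.
Resultant f_max = √[f_tx² + (f_v + f_ty)²] = √[6.98² + (2.9 + 4.552)²] = 10.21 kip/in.
Capacity per unit length: φr_n = 0.75 × 0.6 × 80 × (0.707 × 0.375) = 9.544 kip/in.
10.21 > 9.544 → NOT adequate.

f_max ≈ 10.2 kip/in; NOT adequate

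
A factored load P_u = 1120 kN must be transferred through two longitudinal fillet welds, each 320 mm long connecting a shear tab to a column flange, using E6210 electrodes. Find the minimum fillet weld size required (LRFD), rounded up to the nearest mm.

w = 9 mm

E62XX → F_EXX = 620 MPa.
Total weld length L = 640 mm.
Required throat t_e = P_u / (φ × 0.6 F_EXX × L) = 1120 / (0.75 × 0.6 × 620 × 640 × 10⁻³) = 6.272 mm.
Required leg w = t_e / 0.707 = 8.872 mm → use 9 mm.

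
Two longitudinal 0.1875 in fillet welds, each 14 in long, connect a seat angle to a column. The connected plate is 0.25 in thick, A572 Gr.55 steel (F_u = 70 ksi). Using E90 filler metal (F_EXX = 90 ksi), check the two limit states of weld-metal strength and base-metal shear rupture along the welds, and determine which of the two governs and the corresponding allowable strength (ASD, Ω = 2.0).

t_e = 0.707 × 0.1875 = 0.1326 in; L = 28 in.
Weld metal: R_n/Ω = (1/2.0) × 0.6 × 90 × 0.1326 × 28 = 100.2 kips.
Base metal (shear rupture): R_n/Ω = (1/2.0) × 0.6 × 70 × 0.25 × 28 = 147 kips.
Governing: weld metal.

R_n/Ω ≈ 100 kips (weld metal governs)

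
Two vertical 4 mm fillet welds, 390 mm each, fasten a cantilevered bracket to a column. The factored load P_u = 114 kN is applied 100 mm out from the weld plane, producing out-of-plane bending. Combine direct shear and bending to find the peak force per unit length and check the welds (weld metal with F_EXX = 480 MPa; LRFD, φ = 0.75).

L_w = 2 × 390 = 780 mm; section modulus (unit throat) S = 2 × L²/6 = 50700 mm².
Direct shear f_v = P/L_w = 114×10³/780 = 146.2 N/mm.
Moment M = P × e = 114×10³ × 100 = 11400000 N·mm; bending f_b = M/S = 224.9 N/mm.
f_max = √(f_v² + f_b²) = √(146.2² + 224.9²) = 268.2 N/mm.
φr_n = 0.75 × 0.6 × 480 × (0.707 × 4) = 610.8 N/mm → adequate.

f_max ≈ 268 N/mm; adequate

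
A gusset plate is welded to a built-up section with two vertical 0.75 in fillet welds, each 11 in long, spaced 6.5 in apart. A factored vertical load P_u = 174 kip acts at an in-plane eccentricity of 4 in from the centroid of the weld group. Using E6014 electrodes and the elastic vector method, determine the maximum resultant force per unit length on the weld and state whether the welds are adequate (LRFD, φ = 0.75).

f_max ≈ 15.4 kip/in; NOT adequate

E60XX → F_EXX = 60 ksi.
Total weld length L_w = 22 in. Treat welds as unit-width lines.
Polar moment about centroid: J = 2[d³/12 + d(b/2)²] = 2[11³/12 + 11×3.25²] = 454.2 in³.
Direct shear f_v = P/L_w = 174 / 22 = 7.909 kip/in (vertical).
Torsion M = P·e = 174 × 4 = 696 kip·in.
Critical point at (x, y) = (3.25, 5.5) from centroid. f_tx = M·y/J = 8.428 kip/in; f_ty = M·x/J = 4.98 kip/in.
Resultant f_max = √[f_tx² + (f_v + f_ty)²] = √[8.428² + (7.909 + 4.98)²] = 15.4 kip/in.
Capacity per unit length: φr_n = 0.75 × 0.6 × 60 × (0.707 × 0.75) = 14.32 kip/in.
15.4 > 14.32 → NOT adequate.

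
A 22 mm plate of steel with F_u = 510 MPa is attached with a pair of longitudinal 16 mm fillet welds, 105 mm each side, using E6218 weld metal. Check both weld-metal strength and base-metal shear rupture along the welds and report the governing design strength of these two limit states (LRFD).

E62XX → F_EXX = 620 MPa.
t_e = 0.707 × 16 = 11.31 mm; L = 210 mm.
Weld metal: φR_n = 0.75 × 0.6 × 620 × 11.31 × 210 × 10⁻³ = 662.8 kN.
Base metal (shear rupture): φR_n = 0.75 × 0.6 × 510 × 22 × 210 × 10⁻³ = 1060 kN.
Governing: weld metal.

φR_n ≈ 663 kN (weld metal governs)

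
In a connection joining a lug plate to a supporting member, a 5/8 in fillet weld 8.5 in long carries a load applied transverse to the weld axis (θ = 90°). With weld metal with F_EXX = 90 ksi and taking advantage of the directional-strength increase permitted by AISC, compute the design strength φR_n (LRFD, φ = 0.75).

t_e = 0.707 × 0.625 = 0.4419 in; A_we = 0.4419 × 8.5 = 3.756 in².
Directional factor: 1.0 + 0.5 sin^1.5(90°) = 1.5.
F_nw = 0.6 × 90 × 1.5 = 81 ksi.
φR_n = 0.75 × 81 × 3.756 = 228.2 kips.

φR_n ≈ 228 kips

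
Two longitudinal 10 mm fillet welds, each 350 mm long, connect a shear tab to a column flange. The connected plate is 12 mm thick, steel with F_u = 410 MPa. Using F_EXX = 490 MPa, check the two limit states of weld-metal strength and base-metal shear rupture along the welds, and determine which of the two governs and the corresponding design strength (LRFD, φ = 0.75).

φR_n ≈ 1090 kN (weld metal governs)

t_e = 0.707 × 10 = 7.07 mm; L = 700 mm.
Weld metal: φR_n = 0.75 × 0.6 × 490 × 7.07 × 700 × 10⁻³ = 1091 kN.
Base metal (shear rupture): φR_n = 0.75 × 0.6 × 410 × 12 × 700 × 10⁻³ = 1550 kN.
Governing: weld metal.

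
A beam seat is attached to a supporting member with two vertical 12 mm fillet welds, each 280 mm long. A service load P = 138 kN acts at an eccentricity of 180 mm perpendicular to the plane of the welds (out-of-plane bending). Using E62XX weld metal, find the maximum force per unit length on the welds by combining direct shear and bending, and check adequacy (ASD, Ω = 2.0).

E62XX → F_EXX = 620 MPa.
L_w = 2 × 280 = 560 mm; section modulus (unit throat) S = 2 × L²/6 = 26130 mm².
Direct shear f_v = P/L_w = 138×10³/560 = 246.4 N/mm.
Moment M = P × e = 138×10³ × 180 = 24840000 N·mm; bending f_b = M/S = 950.5 N/mm.
f_max = √(f_v² + f_b²) = √(246.4² + 950.5²) = 981.9 N/mm.
r_n/Ω = (1/2.0) × 0.6 × 620 × (0.707 × 12) = 1578 N/mm → adequate.

f_max ≈ 982 N/mm; adequate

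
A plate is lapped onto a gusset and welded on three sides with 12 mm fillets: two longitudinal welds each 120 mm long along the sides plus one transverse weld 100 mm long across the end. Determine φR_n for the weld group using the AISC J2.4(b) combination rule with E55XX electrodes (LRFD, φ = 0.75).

φR_n ≈ 743 kN

E55XX → F_EXX = 550 MPa.
t_e = 0.707 × 12 = 8.484 mm.
R_nwl = 0.6 × 550 × 8.484 × 240 × 10⁻³ = 671.9 kN (longitudinal, 2 welds).
R_nwt = 0.6 × 550 × 8.484 × 100 × 10⁻³ = 280 kN (transverse, base value).
(i) R_nwl + R_nwt = 951.9 kN; (ii) 0.85 R_nwl + 1.5 R_nwt = 991.1 kN.
R_n = max = 991.1 kN [governs: (ii)]; φR_n = 743.3 kN.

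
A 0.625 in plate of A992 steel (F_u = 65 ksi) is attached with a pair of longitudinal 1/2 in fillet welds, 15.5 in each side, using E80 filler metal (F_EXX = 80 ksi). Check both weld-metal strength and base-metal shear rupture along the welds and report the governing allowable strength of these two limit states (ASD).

R_n/Ω ≈ 263 kip (weld metal governs)

t_e = 0.707 × 0.5 = 0.3535 in; L = 31 in.
Weld metal: R_n/Ω = (1/2.0) × 0.6 × 80 × 0.3535 × 31 = 263 kip.
Base metal (shear rupture): R_n/Ω = (1/2.0) × 0.6 × 65 × 0.625 × 31 = 377.8 kip.
Governing: weld metal.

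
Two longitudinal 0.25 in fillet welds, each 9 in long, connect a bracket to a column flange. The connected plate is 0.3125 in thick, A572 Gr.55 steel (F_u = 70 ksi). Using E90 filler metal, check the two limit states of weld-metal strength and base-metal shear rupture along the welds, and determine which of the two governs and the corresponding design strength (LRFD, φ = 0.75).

φR_n ≈ 129 kips (weld metal governs)

E90XX → F_EXX = 90 ksi.
t_e = 0.707 × 0.25 = 0.1767 in; L = 18 in.
Weld metal: φR_n = 0.75 × 0.6 × 90 × 0.1767 × 18 = 128.9 kips.
Base metal (shear rupture): φR_n = 0.75 × 0.6 × 70 × 0.3125 × 18 = 177.2 kips.
Governing: weld metal.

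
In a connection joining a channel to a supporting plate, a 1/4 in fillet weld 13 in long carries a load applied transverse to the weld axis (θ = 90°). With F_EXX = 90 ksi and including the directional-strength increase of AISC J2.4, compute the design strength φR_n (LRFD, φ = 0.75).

φR_n ≈ 140 kips

t_e = 0.707 × 0.25 = 0.1767 in; A_we = 0.1767 × 13 = 2.298 in².
Directional factor: 1.0 + 0.5 sin^1.5(90°) = 1.5.
F_nw = 0.6 × 90 × 1.5 = 81 ksi.
φR_n = 0.75 × 81 × 2.298 = 139.6 kips.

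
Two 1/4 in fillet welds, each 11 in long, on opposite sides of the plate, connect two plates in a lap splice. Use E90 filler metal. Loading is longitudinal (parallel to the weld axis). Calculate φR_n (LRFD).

φR_n ≈ 157 kips

E90XX → F_EXX = 90 ksi.
Effective throat t_e = 0.707 × 0.25 = 0.1767 in.
Total length L = 22 in; A_we = 0.1767 × 22 = 3.888 in².
F_nw = 0.6 F_EXX = 0.6 × 90 = 54 ksi.
φR_n = 0.75 × 54 × 3.888 = 157.5 kips.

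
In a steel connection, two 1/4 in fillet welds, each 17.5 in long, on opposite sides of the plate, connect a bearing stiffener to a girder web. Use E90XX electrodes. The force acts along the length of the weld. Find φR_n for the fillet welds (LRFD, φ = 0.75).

E90XX → F_EXX = 90 ksi.
Effective throat t_e = 0.707 × 0.25 = 0.1767 in.
Total length L = 35 in; A_we = 0.1767 × 35 = 6.186 in².
F_nw = 0.6 F_EXX = 0.6 × 90 = 54 ksi.
φR_n = 0.75 × 54 × 6.186 = 250.5 kip.

φR_n ≈ 251 kip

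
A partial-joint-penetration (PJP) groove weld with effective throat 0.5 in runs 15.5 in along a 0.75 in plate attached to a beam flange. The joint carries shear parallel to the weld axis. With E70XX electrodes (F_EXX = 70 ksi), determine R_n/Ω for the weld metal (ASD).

Effective throat (given) t_e = 0.5 in.
A_we = 0.5 × 15.5 = 7.75 in².
F_nw = 0.6 F_EXX = 42 ksi.
R_n/Ω = (42 × 7.75) / 2.0 = 162.8 kip.

R_n/Ω ≈ 163 kip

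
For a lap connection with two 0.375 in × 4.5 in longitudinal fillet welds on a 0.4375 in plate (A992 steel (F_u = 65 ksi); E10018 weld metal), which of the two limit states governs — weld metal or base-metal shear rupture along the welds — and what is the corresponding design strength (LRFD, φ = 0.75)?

φR_n ≈ 107 kip (weld metal governs)

E100XX → F_EXX = 100 ksi.
t_e = 0.707 × 0.375 = 0.2651 in; L = 9 in.
Weld metal: φR_n = 0.75 × 0.6 × 100 × 0.2651 × 9 = 107.4 kip.
Base metal (shear rupture): φR_n = 0.75 × 0.6 × 65 × 0.4375 × 9 = 115.2 kip.
Governing: weld metal.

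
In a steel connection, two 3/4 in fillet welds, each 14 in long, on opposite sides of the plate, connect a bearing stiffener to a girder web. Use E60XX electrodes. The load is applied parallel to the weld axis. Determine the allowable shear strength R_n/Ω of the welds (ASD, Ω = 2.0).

R_n/Ω ≈ 267 kip

E60XX → F_EXX = 60 ksi.
Effective throat t_e = 0.707 × 0.75 = 0.5302 in.
Total length L = 28 in; A_we = 0.5302 × 28 = 14.85 in².
F_nw = 0.6 F_EXX = 0.6 × 60 = 36 ksi.
R_n = 36 × 14.85 = 534.5 kip; R_n/Ω = 534.5/2.0 = 267.2 kip.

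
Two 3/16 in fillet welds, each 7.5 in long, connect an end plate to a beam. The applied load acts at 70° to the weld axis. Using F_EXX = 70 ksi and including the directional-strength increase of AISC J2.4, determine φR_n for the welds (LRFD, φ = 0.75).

φR_n ≈ 91.2 kips

t_e = 0.707 × 0.1875 = 0.1326 in; A_we = 0.1326 × 15 = 1.988 in².
Directional factor: 1.0 + 0.5 sin^1.5(70°) = 1.455.
F_nw = 0.6 × 70 × 1.455 = 61.13 ksi.
φR_n = 0.75 × 61.13 × 1.988 = 91.16 kips.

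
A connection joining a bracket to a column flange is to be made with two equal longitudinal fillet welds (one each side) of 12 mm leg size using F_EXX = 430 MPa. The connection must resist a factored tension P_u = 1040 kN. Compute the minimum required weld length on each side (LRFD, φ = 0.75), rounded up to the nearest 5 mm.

Throat t_e = 0.707 × 12 = 8.484 mm.
φr_n = 0.75 × 0.6 × 430 × 8.484 × 10⁻³ = 1.642 kN/mm.
L_req = P_u / φr_n = 1040 / 1.642 = 633.5 mm total.
Per side: 633.5 / 2 = 316.8 mm.
Round up → use L = 320 mm on each side.

L = 320 mm on each side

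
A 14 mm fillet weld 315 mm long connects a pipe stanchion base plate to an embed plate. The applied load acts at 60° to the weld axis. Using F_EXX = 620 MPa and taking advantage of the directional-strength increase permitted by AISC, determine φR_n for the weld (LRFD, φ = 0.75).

t_e = 0.707 × 14 = 9.898 mm; A_we = 9.898 × 315 = 3118 mm².
Directional factor: 1.0 + 0.5 sin^1.5(60°) = 1.403.
F_nw = 0.6 × 620 × 1.403 = 521.9 MPa.
φR_n = 0.75 × 521.9 × 3118 × 10⁻³ = 1220 kN.

φR_n ≈ 1220 kN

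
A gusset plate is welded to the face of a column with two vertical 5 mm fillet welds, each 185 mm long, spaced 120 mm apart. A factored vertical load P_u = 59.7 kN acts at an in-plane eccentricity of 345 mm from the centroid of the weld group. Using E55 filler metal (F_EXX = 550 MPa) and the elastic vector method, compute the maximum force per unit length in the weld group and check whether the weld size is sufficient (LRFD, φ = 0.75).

f_max ≈ 1050 N/mm; NOT adequate

Total weld length L_w = 370 mm. Treat welds as unit-width lines.
Polar moment about centroid: J = 2[d³/12 + d(b/2)²] = 2[185³/12 + 185×60²] = 2387000 mm³.
Direct shear f_v = P/L_w = 59.7×10³ / 370 = 161.4 N/mm (vertical).
Torsion M = P·e = 59.7×10³ × 345 = 20596000 N·mm.
Critical point at (x, y) = (60, 92.5) from centroid. f_tx = M·y/J = 798.1 N/mm; f_ty = M·x/J = 517.7 N/mm.
Resultant f_max = √[f_tx² + (f_v + f_ty)²] = √[798.1² + (161.4 + 517.7)²] = 1048 N/mm.
Capacity per unit length: φr_n = 0.75 × 0.6 × 550 × (0.707 × 5) = 874.9 N/mm.
1048 > 874.9 → NOT adequate.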